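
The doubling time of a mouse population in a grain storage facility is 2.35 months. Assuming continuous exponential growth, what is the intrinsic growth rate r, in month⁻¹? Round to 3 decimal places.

r = ln(2)/t_d = 0.6931/2.35 = 0.29496.

0.295 per month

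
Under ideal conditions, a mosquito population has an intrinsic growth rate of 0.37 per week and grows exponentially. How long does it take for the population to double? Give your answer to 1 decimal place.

1.9 weeks

Doubling time t_d = ln(2)/r = 0.6931/0.37 = 1.8734.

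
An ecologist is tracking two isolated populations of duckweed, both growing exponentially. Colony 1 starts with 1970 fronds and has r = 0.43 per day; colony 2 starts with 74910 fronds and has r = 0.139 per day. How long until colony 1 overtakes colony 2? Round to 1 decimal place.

12.5 days

Set 1970·e^(0.43t) = 74910·e^(0.139t).
e^((0.43 − 0.139)t) = 74910/1970 → e^(0.291·t) = 38.025.
0.291·t = ln(38.025) = 3.6383, so t = 3.6383/0.291 = 12.503.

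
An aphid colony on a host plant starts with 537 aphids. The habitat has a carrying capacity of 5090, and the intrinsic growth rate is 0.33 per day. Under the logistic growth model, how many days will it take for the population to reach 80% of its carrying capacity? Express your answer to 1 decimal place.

A = (K − N₀)/N₀ = (5090 − 537)/537 = 8.4786.
Solve 5090/(1 + 8.4786·e^(−0.33t)) = 4072: 1 + 8.4786·e^(−0.33t) = 1.25, so e^(−0.33t) = 0.0294861.
−0.33·t = ln(0.0294861) = -3.5238, so t = 3.5238/0.33 = 10.678.

10.7 days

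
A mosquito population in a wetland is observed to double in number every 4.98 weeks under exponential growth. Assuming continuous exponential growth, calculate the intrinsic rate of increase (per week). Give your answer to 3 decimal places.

r = ln(2)/t_d = 0.6931/4.98 = 0.13919.

0.139 per week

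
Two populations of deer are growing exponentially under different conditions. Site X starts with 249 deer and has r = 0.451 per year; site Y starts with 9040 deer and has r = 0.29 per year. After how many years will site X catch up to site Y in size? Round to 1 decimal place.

22.3 years

Set 249·e^(0.451t) = 9040·e^(0.29t).
e^((0.451 − 0.29)t) = 9040/249 → e^(0.161·t) = 36.305.
0.161·t = ln(36.305) = 3.592, so t = 3.592/0.161 = 22.31.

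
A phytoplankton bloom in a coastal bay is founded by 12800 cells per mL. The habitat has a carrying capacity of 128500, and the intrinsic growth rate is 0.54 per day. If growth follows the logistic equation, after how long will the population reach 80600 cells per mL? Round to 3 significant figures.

5.04 days

A = (K − N₀)/N₀ = (128500 − 12800)/12800 = 9.0391.
Solve 128500/(1 + 9.0391·e^(−0.54t)) = 80600: 1 + 9.0391·e^(−0.54t) = 1.5943, so e^(−0.54t) = 0.0657472.
−0.54·t = ln(0.0657472) = -2.7219, so t = 2.7219/0.54 = 5.0406.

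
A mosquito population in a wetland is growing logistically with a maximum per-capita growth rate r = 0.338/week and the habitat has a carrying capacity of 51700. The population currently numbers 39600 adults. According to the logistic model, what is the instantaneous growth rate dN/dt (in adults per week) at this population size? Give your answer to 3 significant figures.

3130 adults per week

dN/dt = rN(1 − N/K) = 0.338 × 39600 × (1 − 39600/51700).
1 − 39600/51700 = 0.23404; dN/dt = 0.338 × 39600 × 0.23404 = 3132.6.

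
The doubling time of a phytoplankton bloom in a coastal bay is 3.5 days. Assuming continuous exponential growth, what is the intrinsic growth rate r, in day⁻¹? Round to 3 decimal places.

r = ln(2)/t_d = 0.6931/3.5 = 0.19804.

0.198 per day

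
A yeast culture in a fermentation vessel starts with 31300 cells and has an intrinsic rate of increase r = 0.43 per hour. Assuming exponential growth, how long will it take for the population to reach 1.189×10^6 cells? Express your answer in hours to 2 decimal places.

Set N₀·e^(rt) = 1.189×10^6: e^(0.43·t) = 1.189×10^6/31300 = 37.987.
0.43·t = ln(37.987) = 3.6372, so t = 3.6372/0.43 = 8.4587.

8.46 hours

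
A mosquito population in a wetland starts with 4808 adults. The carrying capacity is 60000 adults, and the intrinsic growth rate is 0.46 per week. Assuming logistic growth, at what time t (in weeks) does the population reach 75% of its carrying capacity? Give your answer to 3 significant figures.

A = (K − N₀)/N₀ = (60000 − 4808)/4808 = 11.479.
Solve 60000/(1 + 11.479·e^(−0.46t)) = 45000: 1 + 11.479·e^(−0.46t) = 1.3333, so e^(−0.46t) = 0.029038.
−0.46·t = ln(0.029038) = -3.5391, so t = 3.5391/0.46 = 7.6938.

7.69 weeks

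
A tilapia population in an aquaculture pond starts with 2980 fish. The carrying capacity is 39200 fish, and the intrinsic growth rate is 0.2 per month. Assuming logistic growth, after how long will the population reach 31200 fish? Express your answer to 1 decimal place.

A = (K − N₀)/N₀ = (39200 − 2980)/2980 = 12.154.
Solve 39200/(1 + 12.154·e^(−0.2t)) = 31200: 1 + 12.154·e^(−0.2t) = 1.2564, so e^(−0.2t) = 0.0210962.
−0.2·t = ln(0.0210962) = -3.8587, so t = 3.8587/0.2 = 19.293.

19.3 months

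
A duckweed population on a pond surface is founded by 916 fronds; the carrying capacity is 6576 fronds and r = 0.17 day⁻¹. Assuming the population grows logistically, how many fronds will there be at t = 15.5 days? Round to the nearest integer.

4557 fronds

A = (K − N₀)/N₀ = (6576 − 916)/916 = 6.179.
N(t) = K/(1 + A·e^(−rt)) = 6576/(1 + 6.179×e^(−0.17×15.5)).
e^(−2.635) = 0.071719; denominator = 1 + 6.179×0.071719 = 1.4432.
N = 6576/1.4432 = 4556.69.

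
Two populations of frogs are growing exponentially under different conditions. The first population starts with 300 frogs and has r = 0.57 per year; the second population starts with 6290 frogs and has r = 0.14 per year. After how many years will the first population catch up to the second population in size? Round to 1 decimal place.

7.1 years

Set 300·e^(0.57t) = 6290·e^(0.14t).
e^((0.57 − 0.14)t) = 6290/300 → e^(0.43·t) = 20.967.
0.43·t = ln(20.967) = 3.0429, so t = 3.0429/0.43 = 7.0766.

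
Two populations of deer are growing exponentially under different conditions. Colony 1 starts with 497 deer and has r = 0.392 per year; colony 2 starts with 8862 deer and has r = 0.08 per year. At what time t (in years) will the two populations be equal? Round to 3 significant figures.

9.23 years

Set 497·e^(0.392t) = 8862·e^(0.08t).
e^((0.392 − 0.08)t) = 8862/497 → e^(0.312·t) = 17.831.
0.312·t = ln(17.831) = 2.8809, so t = 2.8809/0.312 = 9.2338.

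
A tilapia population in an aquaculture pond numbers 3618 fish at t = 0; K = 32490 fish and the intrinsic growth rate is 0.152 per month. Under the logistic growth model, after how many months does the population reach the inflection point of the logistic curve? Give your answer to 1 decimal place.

13.7 months

Logistic growth is fastest at N = K/2 = 16245.
A = (K − N₀)/N₀ = 7.9801. Set K/(1 + A·e^(−rt)) = K/2 → A·e^(−rt) = 1.
e^(−0.152t) = 1/7.9801 = 0.125312, so t = ln(7.9801)/0.152 = 2.077/0.152 = 13.664.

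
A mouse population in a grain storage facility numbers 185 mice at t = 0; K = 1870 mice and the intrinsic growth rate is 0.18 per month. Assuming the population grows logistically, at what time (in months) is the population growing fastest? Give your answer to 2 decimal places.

12.27 months

Logistic growth is fastest at N = K/2 = 935.
A = (K − N₀)/N₀ = 9.1081. Set K/(1 + A·e^(−rt)) = K/2 → A·e^(−rt) = 1.
e^(−0.18t) = 1/9.1081 = 0.109792, so t = ln(9.1081)/0.18 = 2.2092/0.18 = 12.273.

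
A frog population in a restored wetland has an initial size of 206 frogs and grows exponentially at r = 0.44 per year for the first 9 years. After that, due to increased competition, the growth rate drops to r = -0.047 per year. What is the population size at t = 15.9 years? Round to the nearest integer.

7813 frogs

Phase 1: N(9) = 206·e^(0.44×9) = 206·e^3.96 = 10806.2.
Phase 2 runs for 15.9 − 9 = 6.9 years at r = -0.047.
N(15.9) = 10806.2·e^(-0.047×6.9) = 10806.2·e^-0.3243 = 7813.25.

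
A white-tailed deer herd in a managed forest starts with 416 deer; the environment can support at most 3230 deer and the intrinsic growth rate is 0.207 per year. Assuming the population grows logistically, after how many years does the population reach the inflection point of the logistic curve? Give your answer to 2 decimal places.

Logistic growth is fastest at N = K/2 = 1615.
A = (K − N₀)/N₀ = 6.7644. Set K/(1 + A·e^(−rt)) = K/2 → A·e^(−rt) = 1.
e^(−0.207t) = 1/6.7644 = 0.147832, so t = ln(6.7644)/0.207 = 1.9117/0.207 = 9.2352.

9.24 years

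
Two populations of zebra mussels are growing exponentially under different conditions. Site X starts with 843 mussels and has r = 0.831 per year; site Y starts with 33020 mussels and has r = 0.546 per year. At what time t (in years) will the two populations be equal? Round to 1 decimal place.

Set 843·e^(0.831t) = 33020·e^(0.546t).
e^((0.831 − 0.546)t) = 33020/843 → e^(0.285·t) = 39.17.
0.285·t = ln(39.17) = 3.6679, so t = 3.6679/0.285 = 12.87.

12.9 years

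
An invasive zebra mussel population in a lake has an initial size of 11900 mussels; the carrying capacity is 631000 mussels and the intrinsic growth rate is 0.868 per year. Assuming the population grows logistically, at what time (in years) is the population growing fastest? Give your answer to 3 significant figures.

Logistic growth is fastest at N = K/2 = 315500.
A = (K − N₀)/N₀ = 52.025. Set K/(1 + A·e^(−rt)) = K/2 → A·e^(−rt) = 1.
e^(−0.868t) = 1/52.025 = 0.0192215, so t = ln(52.025)/0.868 = 3.9517/0.868 = 4.5527.

4.55 years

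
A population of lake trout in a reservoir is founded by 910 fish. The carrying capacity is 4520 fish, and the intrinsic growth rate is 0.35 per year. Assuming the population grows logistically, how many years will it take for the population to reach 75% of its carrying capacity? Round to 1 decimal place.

7.1 years

A = (K − N₀)/N₀ = (4520 − 910)/910 = 3.967.
Solve 4520/(1 + 3.967·e^(−0.35t)) = 3390: 1 + 3.967·e^(−0.35t) = 1.3333, so e^(−0.35t) = 0.0840259.
−0.35·t = ln(0.0840259) = -2.4766, so t = 2.4766/0.35 = 7.0761.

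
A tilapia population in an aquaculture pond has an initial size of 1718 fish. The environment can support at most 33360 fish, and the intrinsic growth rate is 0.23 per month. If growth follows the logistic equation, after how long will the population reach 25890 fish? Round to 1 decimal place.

A = (K − N₀)/N₀ = (33360 − 1718)/1718 = 18.418.
Solve 33360/(1 + 18.418·e^(−0.23t)) = 25890: 1 + 18.418·e^(−0.23t) = 1.2885, so e^(−0.23t) = 0.0156656.
−0.23·t = ln(0.0156656) = -4.1563, so t = 4.1563/0.23 = 18.071.

18.1 months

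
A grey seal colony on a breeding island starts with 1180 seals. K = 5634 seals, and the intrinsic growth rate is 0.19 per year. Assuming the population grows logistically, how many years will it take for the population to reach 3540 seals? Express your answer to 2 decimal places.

9.75 years

A = (K − N₀)/N₀ = (5634 − 1180)/1180 = 3.7746.
Solve 5634/(1 + 3.7746·e^(−0.19t)) = 3540: 1 + 3.7746·e^(−0.19t) = 1.5915, so e^(−0.19t) = 0.156713.
−0.19·t = ln(0.156713) = -1.8533, so t = 1.8533/0.19 = 9.7544.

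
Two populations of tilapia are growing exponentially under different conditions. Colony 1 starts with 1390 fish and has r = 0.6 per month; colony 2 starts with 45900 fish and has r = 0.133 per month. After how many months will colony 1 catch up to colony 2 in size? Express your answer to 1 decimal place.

7.5 months

Set 1390·e^(0.6t) = 45900·e^(0.133t).
e^((0.6 − 0.133)t) = 45900/1390 → e^(0.467·t) = 33.022.
0.467·t = ln(33.022) = 3.4972, so t = 3.4972/0.467 = 7.4886.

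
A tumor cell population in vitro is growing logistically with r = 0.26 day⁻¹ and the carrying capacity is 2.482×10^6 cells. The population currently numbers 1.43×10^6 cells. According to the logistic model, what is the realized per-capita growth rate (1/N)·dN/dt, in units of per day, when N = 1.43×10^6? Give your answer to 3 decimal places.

0.110 per day

(1/N)·dN/dt = r(1 − N/K) = 0.26 × (1 − 1.43×10^6/2.482×10^6).
= 0.26 × 0.42385 = 0.1102.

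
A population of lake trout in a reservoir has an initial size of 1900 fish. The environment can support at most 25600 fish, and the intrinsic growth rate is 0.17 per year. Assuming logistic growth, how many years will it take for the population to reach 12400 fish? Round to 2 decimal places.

14.48 years

A = (K − N₀)/N₀ = (25600 − 1900)/1900 = 12.474.
Solve 25600/(1 + 12.474·e^(−0.17t)) = 12400: 1 + 12.474·e^(−0.17t) = 2.0645, so e^(−0.17t) = 0.085341.
−0.17·t = ln(0.085341) = -2.4611, so t = 2.4611/0.17 = 14.477.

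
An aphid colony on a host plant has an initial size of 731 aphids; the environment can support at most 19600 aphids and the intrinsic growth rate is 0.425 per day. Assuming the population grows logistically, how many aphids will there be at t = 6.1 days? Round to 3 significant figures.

A = (K − N₀)/N₀ = (19600 − 731)/731 = 25.813.
N(t) = K/(1 + A·e^(−rt)) = 19600/(1 + 25.813×e^(−0.425×6.1)).
e^(−2.592) = 0.074833; denominator = 1 + 25.813×0.074833 = 2.9316.
N = 19600/2.9316 = 6685.71.

6690 aphids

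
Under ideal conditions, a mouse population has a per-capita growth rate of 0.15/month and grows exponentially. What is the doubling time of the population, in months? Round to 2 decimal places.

4.62 months

Doubling time t_d = ln(2)/r = 0.6931/0.15 = 4.621.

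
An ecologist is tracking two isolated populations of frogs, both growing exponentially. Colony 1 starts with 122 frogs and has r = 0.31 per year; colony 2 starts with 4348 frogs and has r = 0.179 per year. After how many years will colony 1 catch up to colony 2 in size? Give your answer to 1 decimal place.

27.3 years

Set 122·e^(0.31t) = 4348·e^(0.179t).
e^((0.31 − 0.179)t) = 4348/122 → e^(0.131·t) = 35.639.
0.131·t = ln(35.639) = 3.5735, so t = 3.5735/0.131 = 27.278.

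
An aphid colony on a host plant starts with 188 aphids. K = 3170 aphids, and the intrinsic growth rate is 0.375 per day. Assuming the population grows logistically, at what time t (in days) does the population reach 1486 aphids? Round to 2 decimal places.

7.04 days

A = (K − N₀)/N₀ = (3170 − 188)/188 = 15.862.
Solve 3170/(1 + 15.862·e^(−0.375t)) = 1486: 1 + 15.862·e^(−0.375t) = 2.1332, so e^(−0.375t) = 0.0714453.
−0.375·t = ln(0.0714453) = -2.6388, so t = 2.6388/0.375 = 7.0369.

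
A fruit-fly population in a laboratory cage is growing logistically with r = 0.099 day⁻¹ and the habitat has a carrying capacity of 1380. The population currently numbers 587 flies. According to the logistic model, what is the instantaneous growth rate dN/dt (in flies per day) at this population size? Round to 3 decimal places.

dN/dt = rN(1 − N/K) = 0.099 × 587 × (1 − 587/1380).
1 − 587/1380 = 0.57464; dN/dt = 0.099 × 587 × 0.57464 = 33.394.

33.394 flies per day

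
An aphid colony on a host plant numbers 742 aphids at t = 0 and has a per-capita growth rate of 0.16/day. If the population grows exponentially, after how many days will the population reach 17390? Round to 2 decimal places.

Set N₀·e^(rt) = 17390: e^(0.16·t) = 17390/742 = 23.437.
0.16·t = ln(23.437) = 3.1543, so t = 3.1543/0.16 = 19.714.

19.71 days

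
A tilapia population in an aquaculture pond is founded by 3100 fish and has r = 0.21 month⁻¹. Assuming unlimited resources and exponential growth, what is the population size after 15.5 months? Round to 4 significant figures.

N(t) = N₀·e^(rt) = 3100 × e^(0.21×15.5) = 3100 × e^3.255.
e^3.255 ≈ 25.92, so N ≈ 3100 × 25.92 = 80350.8.

80350 fish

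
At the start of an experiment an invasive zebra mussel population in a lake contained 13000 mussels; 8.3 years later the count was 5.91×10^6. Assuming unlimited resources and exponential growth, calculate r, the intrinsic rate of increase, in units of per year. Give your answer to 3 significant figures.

From N(t) = N₀·e^(rt): e^(r·8.3) = 5.91×10^6/13000 = 454.62.
r·8.3 = ln(454.62) = 6.1195, so r = 6.1195/8.3 = 0.73728.

0.737 per year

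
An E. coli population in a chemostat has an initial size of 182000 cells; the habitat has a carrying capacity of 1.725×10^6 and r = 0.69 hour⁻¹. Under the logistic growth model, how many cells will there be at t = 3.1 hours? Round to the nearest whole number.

863157 cells

A = (K − N₀)/N₀ = (1.725×10^6 − 182000)/182000 = 8.478.
N(t) = K/(1 + A·e^(−rt)) = 1.725×10^6/(1 + 8.478×e^(−0.69×3.1)).
e^(−2.139) = 0.11777; denominator = 1 + 8.478×0.11777 = 1.9985.
N = 1.725×10^6/1.9985 = 863157.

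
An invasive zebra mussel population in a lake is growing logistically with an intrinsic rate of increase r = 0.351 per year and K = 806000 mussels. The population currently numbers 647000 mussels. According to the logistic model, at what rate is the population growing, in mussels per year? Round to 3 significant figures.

dN/dt = rN(1 − N/K) = 0.351 × 647000 × (1 − 647000/806000).
1 − 647000/806000 = 0.19727; dN/dt = 0.351 × 647000 × 0.19727 = 44800.

44800 mussels per year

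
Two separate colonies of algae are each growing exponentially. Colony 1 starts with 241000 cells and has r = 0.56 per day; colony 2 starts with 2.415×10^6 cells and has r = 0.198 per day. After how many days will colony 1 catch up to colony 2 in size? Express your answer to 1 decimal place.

6.4 days

Set 241000·e^(0.56t) = 2.415×10^6·e^(0.198t).
e^((0.56 − 0.198)t) = 2.415×10^6/241000 → e^(0.362·t) = 10.021.
0.362·t = ln(10.021) = 2.3047, so t = 2.3047/0.362 = 6.3665.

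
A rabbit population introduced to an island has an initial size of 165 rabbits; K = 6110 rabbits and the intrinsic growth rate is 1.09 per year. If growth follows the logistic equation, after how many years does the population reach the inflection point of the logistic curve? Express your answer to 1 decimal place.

3.3 years

Logistic growth is fastest at N = K/2 = 3055.
A = (K − N₀)/N₀ = 36.03. Set K/(1 + A·e^(−rt)) = K/2 → A·e^(−rt) = 1.
e^(−1.09t) = 1/36.03 = 0.0277544, so t = ln(36.03)/1.09 = 3.5844/1.09 = 3.2884.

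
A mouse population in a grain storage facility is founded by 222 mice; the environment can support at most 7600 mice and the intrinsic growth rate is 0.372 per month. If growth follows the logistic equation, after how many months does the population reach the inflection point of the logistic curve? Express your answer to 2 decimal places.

9.42 months

Logistic growth is fastest at N = K/2 = 3800.
A = (K − N₀)/N₀ = 33.234. Set K/(1 + A·e^(−rt)) = K/2 → A·e^(−rt) = 1.
e^(−0.372t) = 1/33.234 = 0.0300895, so t = ln(33.234)/0.372 = 3.5036/0.372 = 9.4182.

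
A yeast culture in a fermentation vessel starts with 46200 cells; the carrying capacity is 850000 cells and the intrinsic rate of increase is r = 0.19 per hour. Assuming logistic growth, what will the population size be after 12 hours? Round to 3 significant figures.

A = (K − N₀)/N₀ = (850000 − 46200)/46200 = 17.398.
N(t) = K/(1 + A·e^(−rt)) = 850000/(1 + 17.398×e^(−0.19×12)).
e^(−2.28) = 0.10228; denominator = 1 + 17.398×0.10228 = 2.7796.
N = 850000/2.7796 = 305803.

306000 cells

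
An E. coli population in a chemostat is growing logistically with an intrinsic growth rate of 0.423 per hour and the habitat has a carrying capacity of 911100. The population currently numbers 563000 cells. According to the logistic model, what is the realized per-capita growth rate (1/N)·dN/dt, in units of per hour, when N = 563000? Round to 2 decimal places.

(1/N)·dN/dt = r(1 − N/K) = 0.423 × (1 − 563000/911100).
= 0.423 × 0.38207 = 0.16161.

0.16 per hour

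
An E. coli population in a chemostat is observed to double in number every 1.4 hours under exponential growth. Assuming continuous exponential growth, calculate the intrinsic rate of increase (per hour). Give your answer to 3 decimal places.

0.495 per hour

r = ln(2)/t_d = 0.6931/1.4 = 0.49511.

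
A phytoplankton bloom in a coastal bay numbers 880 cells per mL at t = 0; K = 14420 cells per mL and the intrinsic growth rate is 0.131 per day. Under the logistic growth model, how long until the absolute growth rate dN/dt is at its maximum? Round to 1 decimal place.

Logistic growth is fastest at N = K/2 = 7210.
A = (K − N₀)/N₀ = 15.386. Set K/(1 + A·e^(−rt)) = K/2 → A·e^(−rt) = 1.
e^(−0.131t) = 1/15.386 = 0.0649926, so t = ln(15.386)/0.131 = 2.7335/0.131 = 20.866.

20.9 days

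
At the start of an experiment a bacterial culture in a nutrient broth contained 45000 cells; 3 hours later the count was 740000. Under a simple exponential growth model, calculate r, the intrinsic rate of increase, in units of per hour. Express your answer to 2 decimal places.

From N(t) = N₀·e^(rt): e^(r·3) = 740000/45000 = 16.444.
r·3 = ln(16.444) = 2.8, so r = 2.8/3 = 0.93333.

0.93 per hour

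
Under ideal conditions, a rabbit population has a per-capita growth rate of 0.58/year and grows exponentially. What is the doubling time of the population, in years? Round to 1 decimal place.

Doubling time t_d = ln(2)/r = 0.6931/0.58 = 1.1951.

1.2 years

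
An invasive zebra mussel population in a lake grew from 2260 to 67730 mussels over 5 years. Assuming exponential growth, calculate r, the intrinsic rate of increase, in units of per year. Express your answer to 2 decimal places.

0.68 per year

From N(t) = N₀·e^(rt): e^(r·5) = 67730/2260 = 29.969.
r·5 = ln(29.969) = 3.4002, so r = 3.4002/5 = 0.68003.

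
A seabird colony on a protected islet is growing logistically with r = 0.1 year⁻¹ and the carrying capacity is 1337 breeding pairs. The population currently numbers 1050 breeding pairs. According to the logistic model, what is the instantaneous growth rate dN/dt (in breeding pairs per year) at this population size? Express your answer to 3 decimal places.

22.539 breeding pairs per year

dN/dt = rN(1 − N/K) = 0.1 × 1050 × (1 − 1050/1337).
1 − 1050/1337 = 0.21466; dN/dt = 0.1 × 1050 × 0.21466 = 22.539.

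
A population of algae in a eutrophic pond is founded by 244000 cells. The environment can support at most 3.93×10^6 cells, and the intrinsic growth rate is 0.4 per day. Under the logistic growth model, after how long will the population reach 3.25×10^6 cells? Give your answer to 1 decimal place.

10.7 days

A = (K − N₀)/N₀ = (3.93×10^6 − 244000)/244000 = 15.107.
Solve 3.93×10^6/(1 + 15.107·e^(−0.4t)) = 3.25×10^6: 1 + 15.107·e^(−0.4t) = 1.2092, so e^(−0.4t) = 0.0138503.
−0.4·t = ln(0.0138503) = -4.2794, so t = 4.2794/0.4 = 10.699.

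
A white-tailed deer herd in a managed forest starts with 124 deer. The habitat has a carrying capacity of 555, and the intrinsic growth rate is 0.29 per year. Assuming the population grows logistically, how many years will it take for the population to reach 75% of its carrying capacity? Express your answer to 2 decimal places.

A = (K − N₀)/N₀ = (555 − 124)/124 = 3.4758.
Solve 555/(1 + 3.4758·e^(−0.29t)) = 416.25: 1 + 3.4758·e^(−0.29t) = 1.3333, so e^(−0.29t) = 0.095901.
−0.29·t = ln(0.095901) = -2.3444, so t = 2.3444/0.29 = 8.0843.

8.08 years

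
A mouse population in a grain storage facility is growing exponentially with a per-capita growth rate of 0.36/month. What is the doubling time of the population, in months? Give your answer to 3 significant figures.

1.93 months

Doubling time t_d = ln(2)/r = 0.6931/0.36 = 1.9254.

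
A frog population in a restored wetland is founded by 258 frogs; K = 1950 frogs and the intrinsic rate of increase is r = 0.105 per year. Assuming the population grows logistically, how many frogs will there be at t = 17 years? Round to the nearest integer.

928 frogs

A = (K − N₀)/N₀ = (1950 − 258)/258 = 6.5581.
N(t) = K/(1 + A·e^(−rt)) = 1950/(1 + 6.5581×e^(−0.105×17)).
e^(−1.785) = 0.1678; denominator = 1 + 6.5581×0.1678 = 2.1004.
N = 1950/2.1004 = 928.378.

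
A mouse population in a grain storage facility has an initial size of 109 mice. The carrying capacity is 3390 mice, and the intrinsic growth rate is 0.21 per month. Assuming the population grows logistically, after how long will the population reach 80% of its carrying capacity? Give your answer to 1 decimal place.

A = (K − N₀)/N₀ = (3390 − 109)/109 = 30.101.
Solve 3390/(1 + 30.101·e^(−0.21t)) = 2712: 1 + 30.101·e^(−0.21t) = 1.25, so e^(−0.21t) = 0.00830539.
−0.21·t = ln(0.00830539) = -4.7909, so t = 4.7909/0.21 = 22.814.

22.8 months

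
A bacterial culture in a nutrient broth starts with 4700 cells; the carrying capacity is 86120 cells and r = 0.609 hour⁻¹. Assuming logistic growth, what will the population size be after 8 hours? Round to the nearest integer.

76033 cells

A = (K − N₀)/N₀ = (86120 − 4700)/4700 = 17.323.
N(t) = K/(1 + A·e^(−rt)) = 86120/(1 + 17.323×e^(−0.609×8)).
e^(−4.872) = 0.007658; denominator = 1 + 17.323×0.007658 = 1.1327.
N = 86120/1.1327 = 76033.2.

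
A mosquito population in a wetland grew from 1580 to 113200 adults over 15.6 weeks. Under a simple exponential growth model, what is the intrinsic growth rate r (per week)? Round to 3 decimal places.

From N(t) = N₀·e^(rt): e^(r·15.6) = 113200/1580 = 71.646.
r·15.6 = ln(71.646) = 4.2717, so r = 4.2717/15.6 = 0.27383.

0.274 per week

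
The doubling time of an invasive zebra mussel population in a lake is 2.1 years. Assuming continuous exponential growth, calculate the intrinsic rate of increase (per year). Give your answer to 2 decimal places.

0.33 per year

r = ln(2)/t_d = 0.6931/2.1 = 0.33007.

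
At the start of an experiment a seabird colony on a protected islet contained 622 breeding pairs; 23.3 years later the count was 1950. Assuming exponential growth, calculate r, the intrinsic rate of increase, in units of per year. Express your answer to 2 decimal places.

0.05 per year

From N(t) = N₀·e^(rt): e^(r·23.3) = 1950/622 = 3.135.
r·23.3 = ln(3.135) = 1.1426, so r = 1.1426/23.3 = 0.049041.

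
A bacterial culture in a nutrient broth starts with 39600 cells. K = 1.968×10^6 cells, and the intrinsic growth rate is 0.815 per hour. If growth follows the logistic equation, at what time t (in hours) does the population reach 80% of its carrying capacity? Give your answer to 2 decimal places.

A = (K − N₀)/N₀ = (1.968×10^6 − 39600)/39600 = 48.697.
Solve 1.968×10^6/(1 + 48.697·e^(−0.815t)) = 1.5744×10^6: 1 + 48.697·e^(−0.815t) = 1.25, so e^(−0.815t) = 0.00513379.
−0.815·t = ln(0.00513379) = -5.2719, so t = 5.2719/0.815 = 6.4686.

6.47 hours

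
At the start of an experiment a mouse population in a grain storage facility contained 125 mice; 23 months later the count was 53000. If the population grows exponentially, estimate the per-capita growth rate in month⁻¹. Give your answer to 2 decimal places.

From N(t) = N₀·e^(rt): e^(r·23) = 53000/125 = 424.
r·23 = ln(424) = 6.0497, so r = 6.0497/23 = 0.26303.

0.26 per month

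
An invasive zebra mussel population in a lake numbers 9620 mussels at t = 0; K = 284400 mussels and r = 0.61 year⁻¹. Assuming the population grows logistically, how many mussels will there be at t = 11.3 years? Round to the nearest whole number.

A = (K − N₀)/N₀ = (284400 − 9620)/9620 = 28.563.
N(t) = K/(1 + A·e^(−rt)) = 284400/(1 + 28.563×e^(−0.61×11.3)).
e^(−6.893) = 0.0010149; denominator = 1 + 28.563×0.0010149 = 1.029.
N = 284400/1.029 = 276388.

276388 mussels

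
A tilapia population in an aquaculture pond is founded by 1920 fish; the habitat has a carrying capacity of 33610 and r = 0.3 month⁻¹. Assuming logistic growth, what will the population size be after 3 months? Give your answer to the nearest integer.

A = (K − N₀)/N₀ = (33610 − 1920)/1920 = 16.505.
N(t) = K/(1 + A·e^(−rt)) = 33610/(1 + 16.505×e^(−0.3×3)).
e^(−0.9) = 0.40657; denominator = 1 + 16.505×0.40657 = 7.7105.
N = 33610/7.7105 = 4358.98.

4359 fish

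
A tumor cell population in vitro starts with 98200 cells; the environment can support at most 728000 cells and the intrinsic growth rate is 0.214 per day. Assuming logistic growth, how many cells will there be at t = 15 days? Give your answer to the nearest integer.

578317 cells

A = (K − N₀)/N₀ = (728000 − 98200)/98200 = 6.4134.
N(t) = K/(1 + A·e^(−rt)) = 728000/(1 + 6.4134×e^(−0.214×15)).
e^(−3.21) = 0.040357; denominator = 1 + 6.4134×0.040357 = 1.2588.
N = 728000/1.2588 = 578317.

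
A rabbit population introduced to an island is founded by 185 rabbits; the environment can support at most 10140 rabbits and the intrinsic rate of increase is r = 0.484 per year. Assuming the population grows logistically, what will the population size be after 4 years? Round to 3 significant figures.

1160 rabbits

A = (K − N₀)/N₀ = (10140 − 185)/185 = 53.811.
N(t) = K/(1 + A·e^(−rt)) = 10140/(1 + 53.811×e^(−0.484×4)).
e^(−1.936) = 0.14428; denominator = 1 + 53.811×0.14428 = 8.7638.
N = 10140/8.7638 = 1157.03.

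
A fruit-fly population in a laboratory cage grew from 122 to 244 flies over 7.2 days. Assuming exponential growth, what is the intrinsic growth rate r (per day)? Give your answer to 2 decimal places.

From N(t) = N₀·e^(rt): e^(r·7.2) = 244/122 = 2.
r·7.2 = ln(2) = 0.69315, so r = 0.69315/7.2 = 0.09627.

0.10 per day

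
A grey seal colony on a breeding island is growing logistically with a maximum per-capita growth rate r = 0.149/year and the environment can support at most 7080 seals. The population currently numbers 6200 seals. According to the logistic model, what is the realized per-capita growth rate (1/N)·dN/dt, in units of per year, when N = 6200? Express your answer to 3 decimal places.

0.019 per year

(1/N)·dN/dt = r(1 − N/K) = 0.149 × (1 − 6200/7080).
= 0.149 × 0.12429 = 0.01852.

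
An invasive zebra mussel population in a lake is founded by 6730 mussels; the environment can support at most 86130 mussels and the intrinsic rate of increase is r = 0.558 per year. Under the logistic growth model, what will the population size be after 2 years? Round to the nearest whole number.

A = (K − N₀)/N₀ = (86130 − 6730)/6730 = 11.798.
N(t) = K/(1 + A·e^(−rt)) = 86130/(1 + 11.798×e^(−0.558×2)).
e^(−1.116) = 0.32759; denominator = 1 + 11.798×0.32759 = 4.8649.
N = 86130/4.8649 = 17704.5.

17705 mussels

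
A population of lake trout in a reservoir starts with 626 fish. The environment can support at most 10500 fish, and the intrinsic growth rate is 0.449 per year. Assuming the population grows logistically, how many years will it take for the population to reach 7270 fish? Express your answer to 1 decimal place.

A = (K − N₀)/N₀ = (10500 − 626)/626 = 15.773.
Solve 10500/(1 + 15.773·e^(−0.449t)) = 7270: 1 + 15.773·e^(−0.449t) = 1.4443, so e^(−0.449t) = 0.0281676.
−0.449·t = ln(0.0281676) = -3.5696, so t = 3.5696/0.449 = 7.9501.

8.0 years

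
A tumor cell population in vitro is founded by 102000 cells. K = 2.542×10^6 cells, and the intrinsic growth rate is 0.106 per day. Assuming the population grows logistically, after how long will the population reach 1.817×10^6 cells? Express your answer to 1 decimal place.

38.6 days

A = (K − N₀)/N₀ = (2.542×10^6 − 102000)/102000 = 23.922.
Solve 2.542×10^6/(1 + 23.922·e^(−0.106t)) = 1.817×10^6: 1 + 23.922·e^(−0.106t) = 1.399, so e^(−0.106t) = 0.0166799.
−0.106·t = ln(0.0166799) = -4.0936, so t = 4.0936/0.106 = 38.618.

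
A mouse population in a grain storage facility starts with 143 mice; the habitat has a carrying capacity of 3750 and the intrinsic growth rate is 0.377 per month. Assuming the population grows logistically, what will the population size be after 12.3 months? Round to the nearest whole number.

3014 mice

A = (K − N₀)/N₀ = (3750 − 143)/143 = 25.224.
N(t) = K/(1 + A·e^(−rt)) = 3750/(1 + 25.224×e^(−0.377×12.3)).
e^(−4.637) = 0.0096857; denominator = 1 + 25.224×0.0096857 = 1.2443.
N = 3750/1.2443 = 3013.72.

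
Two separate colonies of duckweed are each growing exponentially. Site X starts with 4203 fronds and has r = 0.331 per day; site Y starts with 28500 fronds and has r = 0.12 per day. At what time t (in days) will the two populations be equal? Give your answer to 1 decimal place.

Set 4203·e^(0.331t) = 28500·e^(0.12t).
e^((0.331 − 0.12)t) = 28500/4203 → e^(0.211·t) = 6.7809.
0.211·t = ln(6.7809) = 1.9141, so t = 1.9141/0.211 = 9.0716.

9.1 days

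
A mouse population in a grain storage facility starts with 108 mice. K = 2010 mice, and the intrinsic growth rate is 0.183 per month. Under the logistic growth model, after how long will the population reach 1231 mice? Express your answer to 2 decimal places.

18.18 months

A = (K − N₀)/N₀ = (2010 − 108)/108 = 17.611.
Solve 2010/(1 + 17.611·e^(−0.183t)) = 1231: 1 + 17.611·e^(−0.183t) = 1.6328, so e^(−0.183t) = 0.0359329.
−0.183·t = ln(0.0359329) = -3.3261, so t = 3.3261/0.183 = 18.175.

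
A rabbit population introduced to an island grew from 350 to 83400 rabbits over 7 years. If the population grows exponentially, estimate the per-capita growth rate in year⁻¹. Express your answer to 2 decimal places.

0.78 per year

From N(t) = N₀·e^(rt): e^(r·7) = 83400/350 = 238.29.
r·7 = ln(238.29) = 5.4735, so r = 5.4735/7 = 0.78192.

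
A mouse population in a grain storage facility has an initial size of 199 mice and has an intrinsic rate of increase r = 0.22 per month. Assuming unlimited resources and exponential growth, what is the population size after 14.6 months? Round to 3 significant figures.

N(t) = N₀·e^(rt) = 199 × e^(0.22×14.6) = 199 × e^3.212.
e^3.212 ≈ 24.829, so N ≈ 199 × 24.829 = 4940.91.

4940 mice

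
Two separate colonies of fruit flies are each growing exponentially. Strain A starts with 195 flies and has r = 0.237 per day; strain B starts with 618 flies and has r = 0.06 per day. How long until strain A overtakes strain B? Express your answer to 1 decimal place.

6.5 days

Set 195·e^(0.237t) = 618·e^(0.06t).
e^((0.237 − 0.06)t) = 618/195 → e^(0.177·t) = 3.1692.
0.177·t = ln(3.1692) = 1.1535, so t = 1.1535/0.177 = 6.5169.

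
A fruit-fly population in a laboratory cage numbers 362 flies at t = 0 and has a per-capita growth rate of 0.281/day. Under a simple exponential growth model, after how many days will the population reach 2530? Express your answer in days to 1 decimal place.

6.9 days

Set N₀·e^(rt) = 2530: e^(0.281·t) = 2530/362 = 6.989.
0.281·t = ln(6.989) = 1.9443, so t = 1.9443/0.281 = 6.9193.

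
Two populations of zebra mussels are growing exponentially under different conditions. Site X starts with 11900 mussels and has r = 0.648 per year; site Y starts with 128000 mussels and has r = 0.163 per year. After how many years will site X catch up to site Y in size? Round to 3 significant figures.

4.90 years

Set 11900·e^(0.648t) = 128000·e^(0.163t).
e^((0.648 − 0.163)t) = 128000/11900 → e^(0.485·t) = 10.756.
0.485·t = ln(10.756) = 2.3755, so t = 2.3755/0.485 = 4.8979.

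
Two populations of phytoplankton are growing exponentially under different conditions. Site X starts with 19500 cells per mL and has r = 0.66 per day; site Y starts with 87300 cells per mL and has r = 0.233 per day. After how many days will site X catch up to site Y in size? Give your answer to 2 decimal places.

3.51 days

Set 19500·e^(0.66t) = 87300·e^(0.233t).
e^((0.66 − 0.233)t) = 87300/19500 → e^(0.427·t) = 4.4769.
0.427·t = ln(4.4769) = 1.4989, so t = 1.4989/0.427 = 3.5104.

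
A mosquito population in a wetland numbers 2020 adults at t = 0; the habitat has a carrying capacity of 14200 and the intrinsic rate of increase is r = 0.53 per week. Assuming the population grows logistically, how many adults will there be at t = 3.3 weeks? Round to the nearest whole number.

6931 adults

A = (K − N₀)/N₀ = (14200 − 2020)/2020 = 6.0297.
N(t) = K/(1 + A·e^(−rt)) = 14200/(1 + 6.0297×e^(−0.53×3.3)).
e^(−1.749) = 0.17395; denominator = 1 + 6.0297×0.17395 = 2.0489.
N = 14200/2.0489 = 6930.71.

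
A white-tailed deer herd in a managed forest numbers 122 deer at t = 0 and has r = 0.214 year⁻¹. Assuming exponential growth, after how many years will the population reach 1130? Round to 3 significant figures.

10.4 years

Set N₀·e^(rt) = 1130: e^(0.214·t) = 1130/122 = 9.2623.
0.214·t = ln(9.2623) = 2.226, so t = 2.226/0.214 = 10.402.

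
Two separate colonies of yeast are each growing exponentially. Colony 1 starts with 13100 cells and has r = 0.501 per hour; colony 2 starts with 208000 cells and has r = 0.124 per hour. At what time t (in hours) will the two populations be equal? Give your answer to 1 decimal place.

7.3 hours

Set 13100·e^(0.501t) = 208000·e^(0.124t).
e^((0.501 − 0.124)t) = 208000/13100 → e^(0.377·t) = 15.878.
0.377·t = ln(15.878) = 2.7649, so t = 2.7649/0.377 = 7.334.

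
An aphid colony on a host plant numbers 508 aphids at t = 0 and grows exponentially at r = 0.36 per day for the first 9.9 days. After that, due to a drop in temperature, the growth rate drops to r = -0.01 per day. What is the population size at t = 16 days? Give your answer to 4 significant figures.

Phase 1: N(9.9) = 508·e^(0.36×9.9) = 508·e^3.564 = 17934.5.
Phase 2 runs for 16 − 9.9 = 6.1 days at r = -0.01.
N(16) = 17934.5·e^(-0.01×6.1) = 17934.5·e^-0.061 = 16873.2.

16870 aphids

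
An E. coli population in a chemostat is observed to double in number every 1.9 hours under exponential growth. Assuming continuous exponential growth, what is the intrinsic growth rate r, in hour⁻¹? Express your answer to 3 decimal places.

0.365 per hour

r = ln(2)/t_d = 0.6931/1.9 = 0.36481.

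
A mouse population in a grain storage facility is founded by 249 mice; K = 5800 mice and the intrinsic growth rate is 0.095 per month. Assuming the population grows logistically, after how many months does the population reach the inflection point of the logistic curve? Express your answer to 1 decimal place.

Logistic growth is fastest at N = K/2 = 2900.
A = (K − N₀)/N₀ = 22.293. Set K/(1 + A·e^(−rt)) = K/2 → A·e^(−rt) = 1.
e^(−0.095t) = 1/22.293 = 0.0448568, so t = ln(22.293)/0.095 = 3.1043/0.095 = 32.677.

32.7 months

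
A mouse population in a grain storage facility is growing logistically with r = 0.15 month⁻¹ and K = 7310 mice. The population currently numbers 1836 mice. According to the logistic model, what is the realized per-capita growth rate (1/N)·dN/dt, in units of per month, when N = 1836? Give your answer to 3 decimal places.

0.112 per month

(1/N)·dN/dt = r(1 − N/K) = 0.15 × (1 − 1836/7310).
= 0.15 × 0.74884 = 0.11233.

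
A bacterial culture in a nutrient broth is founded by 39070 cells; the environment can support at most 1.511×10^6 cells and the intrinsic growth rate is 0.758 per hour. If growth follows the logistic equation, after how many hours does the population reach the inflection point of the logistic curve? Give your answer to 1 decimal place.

Logistic growth is fastest at N = K/2 = 755500.
A = (K − N₀)/N₀ = 37.674. Set K/(1 + A·e^(−rt)) = K/2 → A·e^(−rt) = 1.
e^(−0.758t) = 1/37.674 = 0.0265434, so t = ln(37.674)/0.758 = 3.629/0.758 = 4.7876.

4.8 hours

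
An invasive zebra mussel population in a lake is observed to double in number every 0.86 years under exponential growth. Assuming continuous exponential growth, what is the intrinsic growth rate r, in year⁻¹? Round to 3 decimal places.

0.806 per year

r = ln(2)/t_d = 0.6931/0.86 = 0.80599.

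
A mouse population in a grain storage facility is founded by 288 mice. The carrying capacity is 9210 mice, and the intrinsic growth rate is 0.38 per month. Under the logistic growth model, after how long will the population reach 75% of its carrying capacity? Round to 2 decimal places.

11.93 months

A = (K − N₀)/N₀ = (9210 − 288)/288 = 30.979.
Solve 9210/(1 + 30.979·e^(−0.38t)) = 6907.5: 1 + 30.979·e^(−0.38t) = 1.3333, so e^(−0.38t) = 0.0107599.
−0.38·t = ln(0.0107599) = -4.5319, so t = 4.5319/0.38 = 11.926.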